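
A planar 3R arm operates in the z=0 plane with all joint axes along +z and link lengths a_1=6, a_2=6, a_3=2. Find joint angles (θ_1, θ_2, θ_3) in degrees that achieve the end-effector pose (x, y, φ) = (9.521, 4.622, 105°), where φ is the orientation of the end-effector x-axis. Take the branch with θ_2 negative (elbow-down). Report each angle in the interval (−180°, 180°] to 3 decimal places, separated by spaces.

44.996 -59.990 119.993

wrist centre = target − a_3·(cos φ, sin φ) = (10.0386, 2.6901)
cos θ_2 = (108.0112−6²−6²)/(2·6·6) = 0.5002; θ_2 = -59.9898° (elbow-down)
β = atan2(2.6901,10.0386) = 15.0016°; ψ = atan2(-5.1956,9.0009) = -29.9949°
θ_1 = β − ψ = 44.9965°
θ_3 = φ − θ_1 − θ_2 = 119.9933° (wrapped to (-180°,180°])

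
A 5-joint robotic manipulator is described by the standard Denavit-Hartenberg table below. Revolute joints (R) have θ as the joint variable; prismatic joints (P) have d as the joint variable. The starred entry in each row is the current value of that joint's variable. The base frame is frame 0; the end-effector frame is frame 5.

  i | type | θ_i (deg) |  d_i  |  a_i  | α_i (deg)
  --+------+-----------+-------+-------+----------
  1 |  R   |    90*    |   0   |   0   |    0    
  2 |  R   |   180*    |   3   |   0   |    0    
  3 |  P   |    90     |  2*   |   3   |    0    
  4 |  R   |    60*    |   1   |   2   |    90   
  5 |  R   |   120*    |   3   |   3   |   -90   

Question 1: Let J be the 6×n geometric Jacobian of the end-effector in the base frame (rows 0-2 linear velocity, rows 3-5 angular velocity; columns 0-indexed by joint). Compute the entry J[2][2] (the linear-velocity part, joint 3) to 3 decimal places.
1.000

prismatic axis z_2 = (0.0000,0.0000,1.0000)
J_v[:, 2] = z_2; J_ω[:, 2] = (0,0,0)
entry J[2][2] = 1.0000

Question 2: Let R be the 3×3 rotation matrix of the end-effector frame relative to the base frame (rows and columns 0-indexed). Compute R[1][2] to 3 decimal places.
-0.750

End-effector z-axis (col 2 of R) = (-0.4330,-0.7500,-0.5000)
R[1][2] = -0.7500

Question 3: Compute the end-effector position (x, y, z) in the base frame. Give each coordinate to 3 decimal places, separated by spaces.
5.848 -1.067 8.598

after link 1: o_1 = (0.0000, 0.0000, 0.0000)
after link 2: o_2 = (0.0000, 0.0000, 3.0000)
after link 3: o_3 = (3.0000, -0.0000, 5.0000)
after link 4: o_4 = (4.0000, 1.7321, 6.0000)
after link 5: o_5 = (5.8481, -1.0670, 8.5981)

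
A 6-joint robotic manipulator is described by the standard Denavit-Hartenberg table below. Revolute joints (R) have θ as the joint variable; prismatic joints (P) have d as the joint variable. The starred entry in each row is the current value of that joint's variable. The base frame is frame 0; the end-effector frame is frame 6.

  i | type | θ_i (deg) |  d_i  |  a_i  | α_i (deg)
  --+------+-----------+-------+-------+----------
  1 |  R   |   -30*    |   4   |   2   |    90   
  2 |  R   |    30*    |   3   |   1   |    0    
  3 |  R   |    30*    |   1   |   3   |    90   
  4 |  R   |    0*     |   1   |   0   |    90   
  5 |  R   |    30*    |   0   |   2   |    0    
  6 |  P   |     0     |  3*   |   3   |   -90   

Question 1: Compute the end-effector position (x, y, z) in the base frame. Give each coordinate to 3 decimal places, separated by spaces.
after link 1: o_1 = (1.7321, -1.0000, 4.0000)
after link 2: o_2 = (0.9821, -4.0311, 4.5000)
after link 3: o_3 = (1.7811, -5.6471, 7.0981)
after link 4: o_4 = (2.5311, -6.0801, 6.5981)
after link 5: o_5 = (4.0311, -6.9462, 7.5981)
after link 6: o_6 = (7.7811, -5.6471, 9.0981)

7.781 -5.647 9.098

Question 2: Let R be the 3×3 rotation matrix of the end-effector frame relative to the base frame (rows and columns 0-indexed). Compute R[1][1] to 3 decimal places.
-0.866

End-effector y-axis (col 1 of R) = (-0.5000,-0.8660,0.0000)
R[1][1] = -0.8660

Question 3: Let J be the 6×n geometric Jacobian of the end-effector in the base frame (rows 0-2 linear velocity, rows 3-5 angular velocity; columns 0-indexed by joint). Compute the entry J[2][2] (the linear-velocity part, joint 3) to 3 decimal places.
6.696

axis z_2 = (-0.5000,-0.8660,0.0000); lever o_n−o_2 = (6.7990,-1.6160,4.5981)
cross product → J_v[:, 2] = (-3.9821,2.2990,6.6962)
J_ω[:, 2] = z_2
entry J[2][2] = 6.6962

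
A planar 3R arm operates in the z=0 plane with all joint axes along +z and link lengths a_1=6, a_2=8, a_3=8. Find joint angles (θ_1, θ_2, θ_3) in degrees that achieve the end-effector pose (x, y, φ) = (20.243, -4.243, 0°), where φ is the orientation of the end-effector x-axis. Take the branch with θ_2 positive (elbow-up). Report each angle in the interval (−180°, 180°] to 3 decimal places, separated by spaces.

wrist centre = target − a_3·(cos φ, sin φ) = (12.2430, -4.2430)
cos θ_2 = (167.8941−6²−8²)/(2·6·8) = 0.7072; θ_2 = 44.9900° (elbow-up)
β = atan2(-4.2430,12.2430) = -19.1145°; ψ = atan2(5.6559,11.6578) = 25.8806°
θ_1 = β − ψ = -44.9951°
θ_3 = φ − θ_1 − θ_2 = 0.0051° (wrapped to (-180°,180°])

-44.995 44.990 0.005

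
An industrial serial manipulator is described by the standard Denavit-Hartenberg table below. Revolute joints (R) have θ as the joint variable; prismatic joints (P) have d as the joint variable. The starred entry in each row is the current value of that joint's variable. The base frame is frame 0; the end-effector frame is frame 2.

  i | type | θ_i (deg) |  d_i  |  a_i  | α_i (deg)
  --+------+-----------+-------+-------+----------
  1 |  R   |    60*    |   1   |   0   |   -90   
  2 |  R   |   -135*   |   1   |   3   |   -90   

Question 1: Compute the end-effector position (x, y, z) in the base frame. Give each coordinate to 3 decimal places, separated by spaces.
-1.927 -1.337 3.121

after link 1: o_1 = (0.0000, 0.0000, 1.0000)
after link 2: o_2 = (-1.9267, -1.3371, 3.1213)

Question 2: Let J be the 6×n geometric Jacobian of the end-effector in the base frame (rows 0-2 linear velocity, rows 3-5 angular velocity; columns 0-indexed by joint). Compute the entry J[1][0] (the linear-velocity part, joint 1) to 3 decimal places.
axis z_0 = ẑ; lever o_n−o_0 = (-1.9267,-1.3371,3.1213)
cross product → J_v[:, 0] = (1.3371,-1.9267,0.0000)
J_ω[:, 0] = z_0
entry J[1][0] = -1.9267

-1.927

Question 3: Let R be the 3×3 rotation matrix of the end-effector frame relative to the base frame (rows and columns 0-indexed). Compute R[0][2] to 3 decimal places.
End-effector z-axis (col 2 of R) = (0.3536,0.6124,0.7071)
R[0][2] = 0.3536

0.354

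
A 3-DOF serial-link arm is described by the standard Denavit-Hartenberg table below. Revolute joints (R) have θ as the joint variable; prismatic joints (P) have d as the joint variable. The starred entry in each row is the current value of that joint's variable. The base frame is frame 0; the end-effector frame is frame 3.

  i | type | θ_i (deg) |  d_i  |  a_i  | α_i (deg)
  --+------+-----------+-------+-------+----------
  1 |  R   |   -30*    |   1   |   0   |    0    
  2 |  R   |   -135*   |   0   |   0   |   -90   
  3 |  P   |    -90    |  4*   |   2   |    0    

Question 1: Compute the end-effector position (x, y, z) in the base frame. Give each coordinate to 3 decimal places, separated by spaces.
after link 1: o_1 = (0.0000, 0.0000, 1.0000)
after link 2: o_2 = (0.0000, 0.0000, 1.0000)
after link 3: o_3 = (1.0353, -3.8637, 3.0000)

1.035 -3.864 3.000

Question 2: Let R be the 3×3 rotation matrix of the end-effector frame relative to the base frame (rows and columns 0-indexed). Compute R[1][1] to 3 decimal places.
End-effector y-axis (col 1 of R) = (-0.9659,-0.2588,-0.0000)
R[1][1] = -0.2588

-0.259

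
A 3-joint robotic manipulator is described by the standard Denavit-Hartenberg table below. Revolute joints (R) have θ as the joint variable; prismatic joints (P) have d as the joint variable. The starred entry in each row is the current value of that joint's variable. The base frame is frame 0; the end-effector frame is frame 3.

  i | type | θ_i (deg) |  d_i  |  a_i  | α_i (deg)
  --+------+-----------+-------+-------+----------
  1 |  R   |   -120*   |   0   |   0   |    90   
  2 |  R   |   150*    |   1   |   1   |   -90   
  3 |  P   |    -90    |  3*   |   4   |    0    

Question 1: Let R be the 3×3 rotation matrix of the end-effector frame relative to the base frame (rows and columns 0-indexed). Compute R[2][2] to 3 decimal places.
-0.866

End-effector z-axis (col 2 of R) = (0.2500,0.4330,-0.8660)
R[2][2] = -0.8660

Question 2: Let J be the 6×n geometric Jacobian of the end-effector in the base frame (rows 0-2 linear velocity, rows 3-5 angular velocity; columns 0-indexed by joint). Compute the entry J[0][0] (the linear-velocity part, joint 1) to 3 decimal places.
-4.549

axis z_0 = ẑ; lever o_n−o_0 = (-3.1471,4.5490,-2.0981)
cross product → J_v[:, 0] = (-4.5490,-3.1471,0.0000)
J_ω[:, 0] = z_0
entry J[0][0] = -4.5490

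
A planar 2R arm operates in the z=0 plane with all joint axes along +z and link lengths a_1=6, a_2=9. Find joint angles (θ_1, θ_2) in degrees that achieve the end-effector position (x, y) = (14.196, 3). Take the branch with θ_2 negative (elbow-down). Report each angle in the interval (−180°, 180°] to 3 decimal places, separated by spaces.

30.003 -30.005

cos θ_2 = (210.5264−6²−9²)/(2·6·9) = 0.8660; θ_2 = -30.0046° (elbow-down)
β = atan2(3.0000,14.1960) = 11.9326°; ψ = atan2(-4.5006,13.7939) = -18.0703°
θ_1 = β − ψ = 30.0029°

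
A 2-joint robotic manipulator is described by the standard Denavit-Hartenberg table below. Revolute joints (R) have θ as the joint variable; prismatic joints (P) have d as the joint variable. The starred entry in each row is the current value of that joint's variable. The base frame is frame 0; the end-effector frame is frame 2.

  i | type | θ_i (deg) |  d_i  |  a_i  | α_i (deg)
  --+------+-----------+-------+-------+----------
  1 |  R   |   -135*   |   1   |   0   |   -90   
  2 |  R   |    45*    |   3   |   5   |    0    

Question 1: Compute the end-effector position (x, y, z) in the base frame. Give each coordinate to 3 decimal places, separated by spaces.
after link 1: o_1 = (0.0000, 0.0000, 1.0000)
after link 2: o_2 = (-0.3787, -4.6213, -2.5355)

-0.379 -4.621 -2.536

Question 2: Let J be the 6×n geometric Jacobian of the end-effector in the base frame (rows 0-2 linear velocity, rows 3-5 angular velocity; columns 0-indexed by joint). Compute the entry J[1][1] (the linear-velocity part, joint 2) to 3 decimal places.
2.500

axis z_1 = (0.7071,-0.7071,0.0000); lever o_n−o_1 = (-0.3787,-4.6213,-3.5355)
cross product → J_v[:, 1] = (2.5000,2.5000,-3.5355)
J_ω[:, 1] = z_1
entry J[1][1] = 2.5000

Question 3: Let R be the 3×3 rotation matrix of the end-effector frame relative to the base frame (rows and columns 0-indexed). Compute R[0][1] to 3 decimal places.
End-effector y-axis (col 1 of R) = (0.5000,0.5000,-0.7071)
R[0][1] = 0.5000

0.500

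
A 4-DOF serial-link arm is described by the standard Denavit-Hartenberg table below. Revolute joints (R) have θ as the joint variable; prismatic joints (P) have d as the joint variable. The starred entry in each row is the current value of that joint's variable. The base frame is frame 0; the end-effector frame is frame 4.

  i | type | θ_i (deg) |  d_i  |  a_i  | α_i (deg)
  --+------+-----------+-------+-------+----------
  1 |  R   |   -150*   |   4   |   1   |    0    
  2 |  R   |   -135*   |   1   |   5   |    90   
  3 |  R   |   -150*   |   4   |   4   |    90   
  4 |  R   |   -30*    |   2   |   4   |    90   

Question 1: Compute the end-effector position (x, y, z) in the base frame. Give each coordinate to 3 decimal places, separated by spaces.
0.428 -3.398 3.000

after link 1: o_1 = (-0.8660, -0.5000, 4.0000)
after link 2: o_2 = (0.4281, 4.3296, 5.0000)
after link 3: o_3 = (3.3952, -0.0517, 3.0000)
after link 4: o_4 = (0.4281, -3.3978, 3.0000)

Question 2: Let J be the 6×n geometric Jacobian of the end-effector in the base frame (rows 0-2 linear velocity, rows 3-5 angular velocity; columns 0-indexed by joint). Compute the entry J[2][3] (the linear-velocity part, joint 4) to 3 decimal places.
-1.000

axis z_3 = (-0.1294,-0.4830,0.8660); lever o_n−o_3 = (-2.9671,-3.3461,0.0000)
cross product → J_v[:, 3] = (2.8978,-2.5696,-1.0000)
J_ω[:, 3] = z_3
entry J[2][3] = -1.0000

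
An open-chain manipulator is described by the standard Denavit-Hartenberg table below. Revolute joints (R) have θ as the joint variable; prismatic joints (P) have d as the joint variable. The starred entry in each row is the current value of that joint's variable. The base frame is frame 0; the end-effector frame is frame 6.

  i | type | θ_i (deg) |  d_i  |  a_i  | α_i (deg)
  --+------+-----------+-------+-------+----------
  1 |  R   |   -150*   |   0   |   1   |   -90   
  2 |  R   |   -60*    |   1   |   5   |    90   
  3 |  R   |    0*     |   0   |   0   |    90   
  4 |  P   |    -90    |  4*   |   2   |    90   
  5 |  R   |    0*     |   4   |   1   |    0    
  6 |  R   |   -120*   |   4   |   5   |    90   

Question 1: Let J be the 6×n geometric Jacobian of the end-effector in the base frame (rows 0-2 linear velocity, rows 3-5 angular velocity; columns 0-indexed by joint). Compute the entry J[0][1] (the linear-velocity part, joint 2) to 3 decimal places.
2.467

axis z_1 = (0.5000,-0.8660,0.0000); lever o_n−o_1 = (1.5891,-0.6184,-2.8481)
cross product → J_v[:, 1] = (2.4665,1.4240,1.0670)
J_ω[:, 1] = z_1
entry J[0][1] = 2.4665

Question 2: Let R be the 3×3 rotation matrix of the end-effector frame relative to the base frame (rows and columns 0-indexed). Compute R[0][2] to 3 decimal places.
0.400

End-effector z-axis (col 2 of R) = (0.3995,0.8080,0.4330)
R[0][2] = 0.3995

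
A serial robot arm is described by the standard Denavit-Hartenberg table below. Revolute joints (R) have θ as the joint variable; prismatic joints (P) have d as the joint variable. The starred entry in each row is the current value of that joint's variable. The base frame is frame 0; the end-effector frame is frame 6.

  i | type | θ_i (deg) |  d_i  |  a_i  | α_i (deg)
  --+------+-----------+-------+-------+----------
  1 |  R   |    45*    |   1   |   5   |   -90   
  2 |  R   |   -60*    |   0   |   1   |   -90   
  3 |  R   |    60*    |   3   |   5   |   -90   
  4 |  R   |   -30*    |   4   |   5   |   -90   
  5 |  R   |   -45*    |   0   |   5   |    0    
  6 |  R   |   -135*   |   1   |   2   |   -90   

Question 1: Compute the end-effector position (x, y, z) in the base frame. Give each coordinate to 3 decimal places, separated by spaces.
after link 1: o_1 = (3.5355, 3.5355, 1.0000)
after link 2: o_2 = (3.8891, 3.8891, 1.8660)
after link 3: o_3 = (9.6720, 3.5482, 2.5311)
after link 4: o_4 = (14.8095, 0.5540, 0.1561)
after link 5: o_5 = (18.4757, -2.0297, -2.0536)
after link 6: o_6 = (16.3608, -2.6357, -1.6541)

16.361 -2.636 -1.654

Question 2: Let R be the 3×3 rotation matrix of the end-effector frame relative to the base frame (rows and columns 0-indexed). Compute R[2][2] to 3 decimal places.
End-effector z-axis (col 2 of R) = (0.0474,-0.6597,-0.7500)
R[2][2] = -0.7500

-0.750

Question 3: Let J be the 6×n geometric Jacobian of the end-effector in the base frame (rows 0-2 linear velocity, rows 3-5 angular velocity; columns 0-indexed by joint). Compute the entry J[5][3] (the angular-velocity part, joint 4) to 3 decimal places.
-0.750

axis z_3 = (0.0474,-0.6597,-0.7500); lever o_n−o_3 = (6.6888,-6.1840,-4.1852)
cross product → J_v[:, 3] = (-1.8768,-4.8184,4.1200)
J_ω[:, 3] = z_3
entry J[5][3] = -0.7500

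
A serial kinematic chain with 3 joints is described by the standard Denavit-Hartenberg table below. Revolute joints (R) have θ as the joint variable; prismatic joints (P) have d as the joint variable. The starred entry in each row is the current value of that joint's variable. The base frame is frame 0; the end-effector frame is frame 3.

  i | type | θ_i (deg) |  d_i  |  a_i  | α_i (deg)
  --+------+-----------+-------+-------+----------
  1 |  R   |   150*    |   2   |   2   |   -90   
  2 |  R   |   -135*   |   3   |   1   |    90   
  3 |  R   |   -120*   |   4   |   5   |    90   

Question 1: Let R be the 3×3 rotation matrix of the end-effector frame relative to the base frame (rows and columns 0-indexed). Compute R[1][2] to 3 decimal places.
End-effector z-axis (col 2 of R) = (-0.7803,-0.1268,-0.6124)
R[1][2] = -0.1268

-0.127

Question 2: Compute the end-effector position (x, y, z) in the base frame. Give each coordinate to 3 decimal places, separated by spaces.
after link 1: o_1 = (-1.7321, 1.0000, 2.0000)
after link 2: o_2 = (-2.6197, -1.9516, 2.7071)
after link 3: o_3 = (0.4639, 1.2680, -1.8891)

0.464 1.268 -1.889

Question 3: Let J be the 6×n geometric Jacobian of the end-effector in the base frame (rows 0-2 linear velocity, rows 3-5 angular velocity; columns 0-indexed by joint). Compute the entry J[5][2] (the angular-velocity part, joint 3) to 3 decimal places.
-0.707

axis z_2 = (0.6124,-0.3536,-0.7071); lever o_n−o_2 = (3.0836,3.2197,-4.5962)
cross product → J_v[:, 2] = (3.9017,0.6341,3.0619)
J_ω[:, 2] = z_2
entry J[5][2] = -0.7071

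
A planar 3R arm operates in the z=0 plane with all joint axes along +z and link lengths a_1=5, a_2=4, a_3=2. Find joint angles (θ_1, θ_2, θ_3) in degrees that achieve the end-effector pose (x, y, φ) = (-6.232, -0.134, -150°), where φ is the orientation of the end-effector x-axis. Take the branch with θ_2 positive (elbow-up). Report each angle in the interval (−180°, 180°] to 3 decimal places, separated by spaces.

wrist centre = target − a_3·(cos φ, sin φ) = (-4.4999, 0.8660)
cos θ_2 = (20.9995−5²−4²)/(2·5·4) = -0.5000; θ_2 = 120.0008° (elbow-up)
β = atan2(0.8660,-4.4999) = 169.1068°; ψ = atan2(3.4641,2.9999) = 49.1068°
θ_1 = β − ψ = 120.0000°
θ_3 = φ − θ_1 − θ_2 = -30.0008° (wrapped to (-180°,180°])

120.000 120.001 -30.001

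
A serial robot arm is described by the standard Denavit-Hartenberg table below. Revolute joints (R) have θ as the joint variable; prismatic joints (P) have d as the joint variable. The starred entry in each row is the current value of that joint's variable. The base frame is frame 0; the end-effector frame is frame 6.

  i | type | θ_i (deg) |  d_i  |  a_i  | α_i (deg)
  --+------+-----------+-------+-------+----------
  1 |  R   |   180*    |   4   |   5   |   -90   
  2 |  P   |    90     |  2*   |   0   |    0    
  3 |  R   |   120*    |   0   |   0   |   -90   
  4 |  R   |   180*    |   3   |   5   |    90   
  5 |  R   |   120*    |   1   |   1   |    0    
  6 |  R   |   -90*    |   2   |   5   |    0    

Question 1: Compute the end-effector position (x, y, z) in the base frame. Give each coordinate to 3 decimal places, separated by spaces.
after link 1: o_1 = (-5.0000, 0.0000, 4.0000)
after link 2: o_2 = (-5.0000, -2.0000, 4.0000)
after link 3: o_3 = (-5.0000, -2.0000, 4.0000)
after link 4: o_4 = (-10.8301, -2.0000, 4.0981)
after link 5: o_5 = (-10.8301, -1.0000, 5.0981)
after link 6: o_6 = (-15.8301, 1.0000, 5.0981)

-15.830 1.000 5.098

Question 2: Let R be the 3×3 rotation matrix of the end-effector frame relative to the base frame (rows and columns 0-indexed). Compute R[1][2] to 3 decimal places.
End-effector z-axis (col 2 of R) = (0.0000,1.0000,0.0000)
R[1][2] = 1.0000

1.000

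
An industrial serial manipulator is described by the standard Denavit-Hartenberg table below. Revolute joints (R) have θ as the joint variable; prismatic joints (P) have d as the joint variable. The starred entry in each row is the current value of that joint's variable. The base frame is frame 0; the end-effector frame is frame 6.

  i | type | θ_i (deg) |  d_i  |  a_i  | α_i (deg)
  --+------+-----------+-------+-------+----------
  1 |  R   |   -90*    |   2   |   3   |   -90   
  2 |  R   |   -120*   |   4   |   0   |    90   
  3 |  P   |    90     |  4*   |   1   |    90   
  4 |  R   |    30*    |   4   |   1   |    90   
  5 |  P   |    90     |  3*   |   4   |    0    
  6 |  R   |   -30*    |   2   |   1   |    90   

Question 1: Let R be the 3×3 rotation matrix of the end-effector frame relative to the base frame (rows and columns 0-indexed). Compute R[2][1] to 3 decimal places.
0.433

End-effector y-axis (col 1 of R) = (0.5000,-0.7500,0.4330)
R[2][1] = 0.4330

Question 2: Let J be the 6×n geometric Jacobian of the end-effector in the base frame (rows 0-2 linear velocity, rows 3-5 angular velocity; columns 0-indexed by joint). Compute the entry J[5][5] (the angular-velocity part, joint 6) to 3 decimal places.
0.433

axis z_5 = (0.5000,-0.7500,0.4330); lever o_n−o_5 = (1.4330,-0.8505,1.4910)
cross product → J_v[:, 5] = (-0.7500,-0.1250,0.6495)
J_ω[:, 5] = z_5
entry J[5][5] = 0.4330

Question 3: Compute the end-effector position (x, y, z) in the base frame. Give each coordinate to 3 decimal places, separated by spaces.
after link 1: o_1 = (0.0000, -3.0000, 2.0000)
after link 2: o_2 = (4.0000, -3.0000, 2.0000)
after link 3: o_3 = (5.0000, 0.4641, 0.0000)
after link 4: o_4 = (5.8660, 2.8971, 3.2141)
after link 5: o_5 = (7.3660, 2.6471, 7.9772)
after link 6: o_6 = (8.7990, 1.7966, 9.4683)

8.799 1.797 9.468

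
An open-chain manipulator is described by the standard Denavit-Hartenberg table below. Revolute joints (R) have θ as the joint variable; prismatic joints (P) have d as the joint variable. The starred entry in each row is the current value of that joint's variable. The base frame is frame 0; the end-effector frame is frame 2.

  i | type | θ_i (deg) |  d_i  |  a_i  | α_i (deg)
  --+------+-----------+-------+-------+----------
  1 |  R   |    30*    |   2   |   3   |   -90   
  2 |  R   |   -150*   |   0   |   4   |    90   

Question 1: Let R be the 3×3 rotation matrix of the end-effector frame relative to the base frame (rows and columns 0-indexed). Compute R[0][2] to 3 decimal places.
-0.433

End-effector z-axis (col 2 of R) = (-0.4330,-0.2500,-0.8660)
R[0][2] = -0.4330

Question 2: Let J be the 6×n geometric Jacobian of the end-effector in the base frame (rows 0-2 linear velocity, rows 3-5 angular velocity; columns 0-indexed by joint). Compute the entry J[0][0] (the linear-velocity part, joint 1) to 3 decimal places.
axis z_0 = ẑ; lever o_n−o_0 = (-0.4019,-0.2321,4.0000)
cross product → J_v[:, 0] = (0.2321,-0.4019,0.0000)
J_ω[:, 0] = z_0
entry J[0][0] = 0.2321

0.232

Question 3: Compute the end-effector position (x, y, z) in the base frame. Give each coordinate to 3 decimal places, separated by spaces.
after link 1: o_1 = (2.5981, 1.5000, 2.0000)
after link 2: o_2 = (-0.4019, -0.2321, 4.0000)

-0.402 -0.232 4.000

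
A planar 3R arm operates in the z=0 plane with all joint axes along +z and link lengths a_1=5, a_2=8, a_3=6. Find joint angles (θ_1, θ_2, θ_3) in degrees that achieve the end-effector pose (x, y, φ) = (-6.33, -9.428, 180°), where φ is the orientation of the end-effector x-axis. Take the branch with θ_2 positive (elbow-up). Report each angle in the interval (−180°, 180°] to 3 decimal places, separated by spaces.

wrist centre = target − a_3·(cos φ, sin φ) = (-0.3300, -9.4280)
cos θ_2 = (88.9961−5²−8²)/(2·5·8) = -0.0000; θ_2 = 90.0028° (elbow-up)
β = atan2(-9.4280,-0.3300) = -92.0047°; ψ = atan2(8.0000,4.9996) = 57.9966°
θ_1 = β − ψ = -150.0013°
θ_3 = φ − θ_1 − θ_2 = -120.0015° (wrapped to (-180°,180°])

-150.001 90.003 -120.002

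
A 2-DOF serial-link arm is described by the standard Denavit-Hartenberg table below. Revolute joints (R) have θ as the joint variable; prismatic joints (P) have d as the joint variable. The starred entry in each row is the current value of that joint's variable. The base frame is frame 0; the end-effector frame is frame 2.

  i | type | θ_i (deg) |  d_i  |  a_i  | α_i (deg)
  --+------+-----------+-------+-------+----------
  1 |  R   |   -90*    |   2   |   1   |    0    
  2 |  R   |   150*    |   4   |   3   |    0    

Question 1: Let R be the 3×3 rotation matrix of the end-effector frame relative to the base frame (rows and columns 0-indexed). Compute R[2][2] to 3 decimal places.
1.000

End-effector z-axis (col 2 of R) = (0.0000,0.0000,1.0000)
R[2][2] = 1.0000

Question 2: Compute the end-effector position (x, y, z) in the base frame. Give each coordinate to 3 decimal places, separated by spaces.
1.500 1.598 6.000

after link 1: o_1 = (0.0000, -1.0000, 2.0000)
after link 2: o_2 = (1.5000, 1.5981, 6.0000)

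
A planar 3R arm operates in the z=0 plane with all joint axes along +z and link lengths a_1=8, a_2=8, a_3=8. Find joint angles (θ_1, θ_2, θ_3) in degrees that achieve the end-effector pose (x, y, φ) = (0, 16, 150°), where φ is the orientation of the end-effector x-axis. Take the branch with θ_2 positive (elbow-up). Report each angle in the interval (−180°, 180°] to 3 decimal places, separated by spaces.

wrist centre = target − a_3·(cos φ, sin φ) = (6.9282, 12.0000)
cos θ_2 = (192.0000−8²−8²)/(2·8·8) = 0.5000; θ_2 = 60.0000° (elbow-up)
β = atan2(12.0000,6.9282) = 60.0000°; ψ = atan2(6.9282,12.0000) = 30.0000°
θ_1 = β − ψ = 30.0000°
θ_3 = φ − θ_1 − θ_2 = 60.0000° (wrapped to (-180°,180°])

30.000 60.000 60.000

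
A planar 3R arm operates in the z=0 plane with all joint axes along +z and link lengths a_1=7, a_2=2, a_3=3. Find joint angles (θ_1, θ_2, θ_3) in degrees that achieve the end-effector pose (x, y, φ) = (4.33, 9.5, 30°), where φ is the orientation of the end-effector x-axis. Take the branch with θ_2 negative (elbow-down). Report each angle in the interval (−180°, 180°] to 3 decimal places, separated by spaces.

90.001 -60.001 -0.000

wrist centre = target − a_3·(cos φ, sin φ) = (1.7319, 8.0000)
cos θ_2 = (66.9996−7²−2²)/(2·7·2) = 0.5000; θ_2 = -60.0010° (elbow-down)
β = atan2(8.0000,1.7319) = 77.7845°; ψ = atan2(-1.7321,8.0000) = -12.2165°
θ_1 = β − ψ = 90.0010°
θ_3 = φ − θ_1 − θ_2 = -0.0000° (wrapped to (-180°,180°])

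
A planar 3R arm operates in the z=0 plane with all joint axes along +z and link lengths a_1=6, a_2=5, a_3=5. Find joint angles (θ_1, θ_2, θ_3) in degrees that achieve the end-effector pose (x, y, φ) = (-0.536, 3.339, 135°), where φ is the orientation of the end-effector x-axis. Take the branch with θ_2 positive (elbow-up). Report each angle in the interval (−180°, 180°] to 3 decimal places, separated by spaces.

wrist centre = target − a_3·(cos φ, sin φ) = (2.9995, -0.1965)
cos θ_2 = (9.0358−6²−5²)/(2·6·5) = -0.8661; θ_2 = 150.0051° (elbow-up)
β = atan2(-0.1965,2.9995) = -3.7487°; ψ = atan2(2.4996,1.6697) = 56.2585°
θ_1 = β − ψ = -60.0073°
θ_3 = φ − θ_1 − θ_2 = 45.0022° (wrapped to (-180°,180°])

-60.007 150.005 45.002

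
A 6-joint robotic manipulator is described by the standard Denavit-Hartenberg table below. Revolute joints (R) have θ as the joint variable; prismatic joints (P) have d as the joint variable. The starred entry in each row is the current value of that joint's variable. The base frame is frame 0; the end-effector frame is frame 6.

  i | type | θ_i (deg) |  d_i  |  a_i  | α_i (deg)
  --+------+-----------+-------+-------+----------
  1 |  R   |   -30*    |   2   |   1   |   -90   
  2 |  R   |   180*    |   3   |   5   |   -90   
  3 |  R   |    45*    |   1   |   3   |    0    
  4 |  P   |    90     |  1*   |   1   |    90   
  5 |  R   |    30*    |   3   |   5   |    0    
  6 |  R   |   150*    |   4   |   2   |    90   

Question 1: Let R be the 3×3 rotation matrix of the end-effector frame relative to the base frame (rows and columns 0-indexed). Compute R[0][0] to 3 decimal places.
-0.259

End-effector x-axis (col 0 of R) = (-0.2588,0.9659,-0.0000)
R[0][0] = -0.2588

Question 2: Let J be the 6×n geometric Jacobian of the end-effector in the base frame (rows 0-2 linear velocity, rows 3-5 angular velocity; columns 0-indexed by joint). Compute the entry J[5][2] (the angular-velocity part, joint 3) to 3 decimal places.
axis z_2 = (-0.0000,0.0000,1.0000); lever o_n−o_2 = (-8.7974,-5.8048,4.5000)
cross product → J_v[:, 2] = (5.8048,-8.7974,0.0000)
J_ω[:, 2] = z_2
entry J[5][2] = 1.0000

1.000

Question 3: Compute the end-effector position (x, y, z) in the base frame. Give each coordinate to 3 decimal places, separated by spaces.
-10.761 -1.207 6.500

after link 1: o_1 = (0.8660, -0.5000, 2.0000)
after link 2: o_2 = (-1.9641, 4.5981, 2.0000)
after link 3: o_3 = (-4.8619, 3.8216, 3.0000)
after link 4: o_4 = (-4.6031, 2.8557, 4.0000)
after link 5: o_5 = (-6.3801, -2.1033, 6.5000)
after link 6: o_6 = (-10.7615, -1.2068, 6.5000)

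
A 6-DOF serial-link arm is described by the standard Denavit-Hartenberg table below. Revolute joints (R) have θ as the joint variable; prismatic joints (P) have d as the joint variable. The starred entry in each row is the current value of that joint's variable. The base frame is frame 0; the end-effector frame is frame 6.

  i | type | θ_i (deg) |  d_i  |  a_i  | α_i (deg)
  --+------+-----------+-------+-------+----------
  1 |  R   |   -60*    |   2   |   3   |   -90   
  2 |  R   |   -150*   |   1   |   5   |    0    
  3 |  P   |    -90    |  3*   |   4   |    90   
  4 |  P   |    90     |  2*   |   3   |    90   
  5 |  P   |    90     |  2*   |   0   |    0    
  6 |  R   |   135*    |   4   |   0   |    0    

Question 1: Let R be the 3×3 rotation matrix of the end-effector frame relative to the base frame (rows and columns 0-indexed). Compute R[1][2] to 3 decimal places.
0.433

End-effector z-axis (col 2 of R) = (-0.2500,0.4330,-0.8660)
R[1][2] = 0.4330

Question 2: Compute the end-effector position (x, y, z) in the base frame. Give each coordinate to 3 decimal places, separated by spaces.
after link 1: o_1 = (1.5000, -2.5981, 2.0000)
after link 2: o_2 = (0.2010, 1.6519, 4.5000)
after link 3: o_3 = (1.7990, 4.8840, 1.0359)
after link 4: o_4 = (5.2631, 4.8840, 0.0359)
after link 5: o_5 = (4.7631, 5.7500, -1.6962)
after link 6: o_6 = (3.7631, 7.4821, -5.1603)

3.763 7.482 -5.160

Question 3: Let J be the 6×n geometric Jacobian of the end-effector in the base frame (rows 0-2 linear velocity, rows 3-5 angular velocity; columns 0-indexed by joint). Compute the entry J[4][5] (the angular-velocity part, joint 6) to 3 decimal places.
axis z_5 = (-0.2500,0.4330,-0.8660); lever o_n−o_5 = (-1.0000,1.7321,-3.4641)
cross product → J_v[:, 5] = (0.0000,0.0000,0.0000)
J_ω[:, 5] = z_5
entry J[4][5] = 0.4330

0.433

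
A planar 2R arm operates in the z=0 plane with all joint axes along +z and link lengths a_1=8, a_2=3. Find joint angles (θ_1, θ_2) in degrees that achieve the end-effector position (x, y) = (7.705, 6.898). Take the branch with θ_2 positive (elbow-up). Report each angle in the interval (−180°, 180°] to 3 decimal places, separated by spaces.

30.003 44.986

cos θ_2 = (106.9494−8²−3²)/(2·8·3) = 0.7073; θ_2 = 44.9860° (elbow-up)
β = atan2(6.8980,7.7050) = 41.8369°; ψ = atan2(2.1208,10.1218) = 11.8338°
θ_1 = β − ψ = 30.0031°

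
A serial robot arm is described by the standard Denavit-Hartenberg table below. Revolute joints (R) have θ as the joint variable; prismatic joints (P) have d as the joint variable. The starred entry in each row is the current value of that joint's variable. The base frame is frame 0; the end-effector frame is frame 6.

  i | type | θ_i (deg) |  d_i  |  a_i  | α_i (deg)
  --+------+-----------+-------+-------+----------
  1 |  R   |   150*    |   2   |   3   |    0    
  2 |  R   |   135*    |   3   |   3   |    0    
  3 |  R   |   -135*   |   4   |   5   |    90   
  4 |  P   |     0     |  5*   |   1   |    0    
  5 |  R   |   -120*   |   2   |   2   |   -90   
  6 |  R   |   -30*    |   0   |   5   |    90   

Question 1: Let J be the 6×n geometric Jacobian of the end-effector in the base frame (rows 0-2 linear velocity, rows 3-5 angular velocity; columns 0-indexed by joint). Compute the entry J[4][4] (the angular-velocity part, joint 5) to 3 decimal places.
0.866

axis z_4 = (0.5000,0.8660,0.0000); lever o_n−o_4 = (4.9910,2.3146,-5.4821)
cross product → J_v[:, 4] = (-4.7476,2.7410,-3.1651)
J_ω[:, 4] = z_4
entry J[4][4] = 0.8660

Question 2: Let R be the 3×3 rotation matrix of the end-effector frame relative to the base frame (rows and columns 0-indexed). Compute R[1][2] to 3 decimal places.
End-effector z-axis (col 2 of R) = (0.2165,0.8750,0.4330)
R[1][2] = 0.8750

0.875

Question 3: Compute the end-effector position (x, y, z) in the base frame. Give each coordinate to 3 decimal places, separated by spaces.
0.473 8.247 3.518

after link 1: o_1 = (-2.5981, 1.5000, 2.0000)
after link 2: o_2 = (-1.8216, -1.3978, 5.0000)
after link 3: o_3 = (-6.1517, 1.1022, 9.0000)
after link 4: o_4 = (-4.5178, 5.9323, 9.0000)
after link 5: o_5 = (-2.6517, 7.1644, 7.2679)
after link 6: o_6 = (0.4733, 8.2469, 3.5179)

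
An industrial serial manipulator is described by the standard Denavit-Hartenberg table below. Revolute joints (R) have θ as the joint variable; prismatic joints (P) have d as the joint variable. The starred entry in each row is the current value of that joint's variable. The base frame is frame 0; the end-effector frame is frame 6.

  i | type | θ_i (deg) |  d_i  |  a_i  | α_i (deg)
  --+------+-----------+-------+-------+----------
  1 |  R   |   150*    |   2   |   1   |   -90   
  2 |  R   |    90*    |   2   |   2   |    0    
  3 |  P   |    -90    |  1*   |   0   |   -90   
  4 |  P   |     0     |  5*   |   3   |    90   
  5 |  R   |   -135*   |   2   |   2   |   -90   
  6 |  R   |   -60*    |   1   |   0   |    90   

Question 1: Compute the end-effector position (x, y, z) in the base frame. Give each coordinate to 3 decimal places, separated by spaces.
-5.352 -2.684 -2.879

after link 1: o_1 = (-0.8660, 0.5000, 2.0000)
after link 2: o_2 = (-1.8660, -1.2321, 0.0000)
after link 3: o_3 = (-2.3660, -2.0981, 0.0000)
after link 4: o_4 = (-4.9641, -0.5981, -5.0000)
after link 5: o_5 = (-4.7394, -3.0372, -3.5858)
after link 6: o_6 = (-5.3517, -2.6837, -2.8787)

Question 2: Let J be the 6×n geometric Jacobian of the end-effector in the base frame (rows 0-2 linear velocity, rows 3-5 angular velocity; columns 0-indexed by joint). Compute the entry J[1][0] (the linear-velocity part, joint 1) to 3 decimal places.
axis z_0 = ẑ; lever o_n−o_0 = (-5.3517,-2.6837,-2.8787)
cross product → J_v[:, 0] = (2.6837,-5.3517,0.0000)
J_ω[:, 0] = z_0
entry J[1][0] = -5.3517

-5.352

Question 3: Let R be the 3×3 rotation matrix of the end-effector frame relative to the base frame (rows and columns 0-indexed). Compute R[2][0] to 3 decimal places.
0.354

End-effector x-axis (col 0 of R) = (-0.1268,-0.9268,0.3536)
R[2][0] = 0.3536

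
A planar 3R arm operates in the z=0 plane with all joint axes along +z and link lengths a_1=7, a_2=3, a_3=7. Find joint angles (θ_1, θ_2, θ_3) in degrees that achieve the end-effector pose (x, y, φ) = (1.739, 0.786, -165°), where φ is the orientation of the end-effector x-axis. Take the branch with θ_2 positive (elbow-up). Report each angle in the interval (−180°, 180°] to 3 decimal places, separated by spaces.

-0.001 59.990 135.011

wrist centre = target − a_3·(cos φ, sin φ) = (8.5005, 2.5977)
cos θ_2 = (79.0064−7²−3²)/(2·7·3) = 0.5002; θ_2 = 59.9899° (elbow-up)
β = atan2(2.5977,8.5005) = 16.9931°; ψ = atan2(2.5978,8.5005) = 16.9936°
θ_1 = β − ψ = -0.0005°
θ_3 = φ − θ_1 − θ_2 = 135.0106° (wrapped to (-180°,180°])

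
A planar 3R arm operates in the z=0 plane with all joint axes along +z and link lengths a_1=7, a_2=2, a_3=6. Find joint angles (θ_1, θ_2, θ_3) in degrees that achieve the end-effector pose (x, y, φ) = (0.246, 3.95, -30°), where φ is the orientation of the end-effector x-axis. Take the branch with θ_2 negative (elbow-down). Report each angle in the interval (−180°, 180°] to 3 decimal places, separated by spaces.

wrist centre = target − a_3·(cos φ, sin φ) = (-4.9502, 6.9500)
cos θ_2 = (72.8065−7²−2²)/(2·7·2) = 0.7074; θ_2 = -44.9782° (elbow-down)
β = atan2(6.9500,-4.9502) = 125.4605°; ψ = atan2(-1.4137,8.4148) = -9.5366°
θ_1 = β − ψ = 134.9971°
θ_3 = φ − θ_1 − θ_2 = -120.0188° (wrapped to (-180°,180°])

134.997 -44.978 -120.019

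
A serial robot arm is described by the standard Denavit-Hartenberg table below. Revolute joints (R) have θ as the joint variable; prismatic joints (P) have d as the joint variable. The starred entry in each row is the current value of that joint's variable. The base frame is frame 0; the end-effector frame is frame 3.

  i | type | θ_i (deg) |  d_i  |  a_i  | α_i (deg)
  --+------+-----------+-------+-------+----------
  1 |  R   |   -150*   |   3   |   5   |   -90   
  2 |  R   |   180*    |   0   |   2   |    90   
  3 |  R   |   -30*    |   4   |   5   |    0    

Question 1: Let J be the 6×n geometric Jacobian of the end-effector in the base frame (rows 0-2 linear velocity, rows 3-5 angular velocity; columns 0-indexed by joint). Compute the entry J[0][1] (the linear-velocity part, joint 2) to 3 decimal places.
axis z_1 = (0.5000,-0.8660,0.0000); lever o_n−o_1 = (4.2321,5.3301,-4.0000)
cross product → J_v[:, 1] = (3.4641,2.0000,6.3301)
J_ω[:, 1] = z_1
entry J[0][1] = 3.4641

3.464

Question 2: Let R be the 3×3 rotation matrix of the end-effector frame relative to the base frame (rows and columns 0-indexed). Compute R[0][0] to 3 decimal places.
End-effector x-axis (col 0 of R) = (0.5000,0.8660,-0.0000)
R[0][0] = 0.5000

0.500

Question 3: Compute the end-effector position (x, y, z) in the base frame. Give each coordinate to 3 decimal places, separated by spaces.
-0.098 2.830 -1.000

after link 1: o_1 = (-4.3301, -2.5000, 3.0000)
after link 2: o_2 = (-2.5981, -1.5000, 3.0000)
after link 3: o_3 = (-0.0981, 2.8301, -1.0000)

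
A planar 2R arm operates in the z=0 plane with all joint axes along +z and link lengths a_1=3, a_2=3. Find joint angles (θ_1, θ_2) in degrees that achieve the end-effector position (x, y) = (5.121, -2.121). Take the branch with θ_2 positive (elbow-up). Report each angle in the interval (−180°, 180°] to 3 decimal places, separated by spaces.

-45.009 45.021

cos θ_2 = (30.7233−3²−3²)/(2·3·3) = 0.7068; θ_2 = 45.0209° (elbow-up)
β = atan2(-2.1210,5.1210) = -22.4982°; ψ = atan2(2.1221,5.1205) = 22.5104°
θ_1 = β − ψ = -45.0086°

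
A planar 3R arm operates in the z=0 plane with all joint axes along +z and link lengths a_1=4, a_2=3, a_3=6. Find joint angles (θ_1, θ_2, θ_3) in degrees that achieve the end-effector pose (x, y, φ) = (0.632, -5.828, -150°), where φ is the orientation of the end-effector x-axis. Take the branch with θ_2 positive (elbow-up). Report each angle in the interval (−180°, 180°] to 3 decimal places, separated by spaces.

wrist centre = target − a_3·(cos φ, sin φ) = (5.8282, -2.8280)
cos θ_2 = (41.9649−4²−3²)/(2·4·3) = 0.7069; θ_2 = 45.0190° (elbow-up)
β = atan2(-2.8280,5.8282) = -25.8841°; ψ = atan2(2.1220,6.1206) = 19.1215°
θ_1 = β − ψ = -45.0056°
θ_3 = φ − θ_1 − θ_2 = -150.0134° (wrapped to (-180°,180°])

-45.006 45.019 -150.013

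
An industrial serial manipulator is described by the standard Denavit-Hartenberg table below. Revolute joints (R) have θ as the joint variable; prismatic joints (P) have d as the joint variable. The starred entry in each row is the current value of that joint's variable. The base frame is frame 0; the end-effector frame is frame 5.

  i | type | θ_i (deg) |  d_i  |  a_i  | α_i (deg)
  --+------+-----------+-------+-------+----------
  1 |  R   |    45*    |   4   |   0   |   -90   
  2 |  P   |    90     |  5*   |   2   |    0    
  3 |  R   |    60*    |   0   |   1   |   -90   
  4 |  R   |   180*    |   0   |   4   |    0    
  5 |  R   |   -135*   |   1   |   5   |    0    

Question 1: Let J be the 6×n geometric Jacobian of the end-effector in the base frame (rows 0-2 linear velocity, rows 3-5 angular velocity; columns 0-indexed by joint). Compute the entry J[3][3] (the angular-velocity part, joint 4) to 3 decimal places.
-0.354

axis z_3 = (-0.3536,-0.3536,0.8660); lever o_n−o_3 = (2.4309,-2.5691,1.0983)
cross product → J_v[:, 3] = (1.8366,2.4935,1.7678)
J_ω[:, 3] = z_3
entry J[3][3] = -0.3536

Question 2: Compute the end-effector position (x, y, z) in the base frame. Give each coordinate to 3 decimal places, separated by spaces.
after link 1: o_1 = (0.0000, 0.0000, 4.0000)
after link 2: o_2 = (-3.5355, 3.5355, 2.0000)
after link 3: o_3 = (-4.1479, 2.9232, 1.5000)
after link 4: o_4 = (-1.6984, 5.3727, 3.5000)
after link 5: o_5 = (-1.7170, 0.3540, 2.5983)

-1.717 0.354 2.598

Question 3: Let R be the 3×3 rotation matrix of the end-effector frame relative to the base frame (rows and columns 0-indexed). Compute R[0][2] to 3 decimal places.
-0.354

End-effector z-axis (col 2 of R) = (-0.3536,-0.3536,0.8660)
R[0][2] = -0.3536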